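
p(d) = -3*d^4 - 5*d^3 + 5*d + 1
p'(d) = -12*d^3 - 15*d^2 + 5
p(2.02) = -80.06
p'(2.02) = -155.11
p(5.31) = -3106.12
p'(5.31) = -2214.60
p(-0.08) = 0.60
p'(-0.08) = 4.91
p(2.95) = -339.81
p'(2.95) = -433.61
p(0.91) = -0.28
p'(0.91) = -16.46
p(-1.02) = -2.04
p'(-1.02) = 2.13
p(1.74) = -44.14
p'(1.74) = -103.63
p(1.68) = -38.21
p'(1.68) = -94.24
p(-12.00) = -53627.00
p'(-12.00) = 18581.00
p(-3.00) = -122.00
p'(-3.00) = 194.00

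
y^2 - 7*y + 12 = (y - 4)*(y - 3)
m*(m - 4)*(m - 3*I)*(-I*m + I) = -I*m^4 - 3*m^3 + 5*I*m^3 + 15*m^2 - 4*I*m^2 - 12*m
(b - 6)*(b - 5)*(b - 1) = b^3 - 12*b^2 + 41*b - 30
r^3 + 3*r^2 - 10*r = r*(r - 2)*(r + 5)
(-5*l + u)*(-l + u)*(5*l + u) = 25*l^3 - 25*l^2*u - l*u^2 + u^3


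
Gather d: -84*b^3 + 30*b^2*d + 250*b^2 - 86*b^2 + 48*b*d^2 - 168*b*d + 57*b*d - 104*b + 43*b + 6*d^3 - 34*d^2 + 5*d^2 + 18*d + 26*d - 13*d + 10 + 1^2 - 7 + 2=-84*b^3 + 164*b^2 - 61*b + 6*d^3 + d^2*(48*b - 29) + d*(30*b^2 - 111*b + 31) + 6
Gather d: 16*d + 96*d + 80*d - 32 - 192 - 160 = 192*d - 384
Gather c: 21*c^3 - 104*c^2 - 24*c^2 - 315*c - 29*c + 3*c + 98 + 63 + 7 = 21*c^3 - 128*c^2 - 341*c + 168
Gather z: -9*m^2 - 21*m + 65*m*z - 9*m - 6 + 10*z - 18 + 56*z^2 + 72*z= -9*m^2 - 30*m + 56*z^2 + z*(65*m + 82) - 24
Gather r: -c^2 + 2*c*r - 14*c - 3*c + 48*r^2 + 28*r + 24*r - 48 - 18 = -c^2 - 17*c + 48*r^2 + r*(2*c + 52) - 66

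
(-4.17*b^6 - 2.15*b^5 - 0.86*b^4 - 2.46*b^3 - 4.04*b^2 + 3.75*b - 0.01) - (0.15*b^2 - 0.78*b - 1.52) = -4.17*b^6 - 2.15*b^5 - 0.86*b^4 - 2.46*b^3 - 4.19*b^2 + 4.53*b + 1.51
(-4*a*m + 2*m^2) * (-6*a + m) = 24*a^2*m - 16*a*m^2 + 2*m^3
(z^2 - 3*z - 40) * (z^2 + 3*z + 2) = z^4 - 47*z^2 - 126*z - 80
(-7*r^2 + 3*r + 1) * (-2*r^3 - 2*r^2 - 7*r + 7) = 14*r^5 + 8*r^4 + 41*r^3 - 72*r^2 + 14*r + 7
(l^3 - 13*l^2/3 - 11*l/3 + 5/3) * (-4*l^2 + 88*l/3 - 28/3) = -4*l^5 + 140*l^4/3 - 1096*l^3/9 - 664*l^2/9 + 748*l/9 - 140/9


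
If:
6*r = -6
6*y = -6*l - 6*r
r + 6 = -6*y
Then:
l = 11/6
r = -1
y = -5/6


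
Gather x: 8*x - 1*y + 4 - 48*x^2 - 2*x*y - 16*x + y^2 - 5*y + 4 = -48*x^2 + x*(-2*y - 8) + y^2 - 6*y + 8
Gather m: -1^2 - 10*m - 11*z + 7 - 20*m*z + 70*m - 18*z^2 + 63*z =m*(60 - 20*z) - 18*z^2 + 52*z + 6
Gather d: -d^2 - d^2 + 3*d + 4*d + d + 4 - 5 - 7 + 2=-2*d^2 + 8*d - 6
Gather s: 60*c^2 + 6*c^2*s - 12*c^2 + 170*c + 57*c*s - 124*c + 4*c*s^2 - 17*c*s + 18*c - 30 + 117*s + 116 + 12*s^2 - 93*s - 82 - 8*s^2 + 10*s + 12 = 48*c^2 + 64*c + s^2*(4*c + 4) + s*(6*c^2 + 40*c + 34) + 16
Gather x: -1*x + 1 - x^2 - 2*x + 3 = -x^2 - 3*x + 4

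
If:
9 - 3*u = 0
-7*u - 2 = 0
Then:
No Solution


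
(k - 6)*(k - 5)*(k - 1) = k^3 - 12*k^2 + 41*k - 30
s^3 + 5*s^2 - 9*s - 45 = (s - 3)*(s + 3)*(s + 5)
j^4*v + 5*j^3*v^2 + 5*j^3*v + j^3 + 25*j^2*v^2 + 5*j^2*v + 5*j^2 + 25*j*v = j*(j + 5)*(j + 5*v)*(j*v + 1)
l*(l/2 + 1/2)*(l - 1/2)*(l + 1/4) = l^4/2 + 3*l^3/8 - 3*l^2/16 - l/16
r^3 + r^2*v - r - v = (r - 1)*(r + 1)*(r + v)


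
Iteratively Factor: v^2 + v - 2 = (v + 2)*(v - 1)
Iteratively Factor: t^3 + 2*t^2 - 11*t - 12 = (t + 1)*(t^2 + t - 12) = (t + 1)*(t + 4)*(t - 3)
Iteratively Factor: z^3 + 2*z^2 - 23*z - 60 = (z + 4)*(z^2 - 2*z - 15) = (z + 3)*(z + 4)*(z - 5)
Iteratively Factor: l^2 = (l)*(l)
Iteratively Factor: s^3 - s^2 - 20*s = (s + 4)*(s^2 - 5*s) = s*(s + 4)*(s - 5)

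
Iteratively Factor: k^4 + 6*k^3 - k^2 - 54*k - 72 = (k + 3)*(k^3 + 3*k^2 - 10*k - 24) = (k + 2)*(k + 3)*(k^2 + k - 12) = (k + 2)*(k + 3)*(k + 4)*(k - 3)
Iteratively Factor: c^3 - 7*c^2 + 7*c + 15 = (c - 5)*(c^2 - 2*c - 3) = (c - 5)*(c + 1)*(c - 3)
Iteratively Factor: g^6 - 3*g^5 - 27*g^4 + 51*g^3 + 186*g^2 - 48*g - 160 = (g + 2)*(g^5 - 5*g^4 - 17*g^3 + 85*g^2 + 16*g - 80) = (g - 4)*(g + 2)*(g^4 - g^3 - 21*g^2 + g + 20) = (g - 4)*(g - 1)*(g + 2)*(g^3 - 21*g - 20) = (g - 5)*(g - 4)*(g - 1)*(g + 2)*(g^2 + 5*g + 4) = (g - 5)*(g - 4)*(g - 1)*(g + 2)*(g + 4)*(g + 1)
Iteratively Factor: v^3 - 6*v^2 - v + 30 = (v + 2)*(v^2 - 8*v + 15) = (v - 3)*(v + 2)*(v - 5)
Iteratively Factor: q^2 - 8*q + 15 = (q - 3)*(q - 5)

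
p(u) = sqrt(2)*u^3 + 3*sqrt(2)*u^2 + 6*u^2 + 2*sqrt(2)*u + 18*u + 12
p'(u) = 3*sqrt(2)*u^2 + 6*sqrt(2)*u + 12*u + 2*sqrt(2) + 18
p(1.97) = 103.59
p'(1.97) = 77.65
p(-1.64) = -0.85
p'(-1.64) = -1.36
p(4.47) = 436.07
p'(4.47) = 197.17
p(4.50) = 442.01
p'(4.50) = 198.93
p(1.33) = 61.15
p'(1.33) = 55.58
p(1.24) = 56.27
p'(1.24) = 52.75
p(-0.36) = 5.76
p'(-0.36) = 14.00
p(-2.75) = 2.77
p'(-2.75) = -3.42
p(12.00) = 4180.64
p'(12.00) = 877.59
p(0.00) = 12.00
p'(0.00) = 20.83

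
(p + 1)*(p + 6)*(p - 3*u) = p^3 - 3*p^2*u + 7*p^2 - 21*p*u + 6*p - 18*u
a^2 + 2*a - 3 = (a - 1)*(a + 3)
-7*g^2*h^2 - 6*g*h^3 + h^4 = h^2*(-7*g + h)*(g + h)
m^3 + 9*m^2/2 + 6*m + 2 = (m + 1/2)*(m + 2)^2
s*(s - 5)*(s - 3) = s^3 - 8*s^2 + 15*s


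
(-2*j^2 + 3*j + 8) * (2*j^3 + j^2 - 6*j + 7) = -4*j^5 + 4*j^4 + 31*j^3 - 24*j^2 - 27*j + 56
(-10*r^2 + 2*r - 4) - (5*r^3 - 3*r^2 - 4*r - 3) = -5*r^3 - 7*r^2 + 6*r - 1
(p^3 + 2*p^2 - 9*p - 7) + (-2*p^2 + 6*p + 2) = p^3 - 3*p - 5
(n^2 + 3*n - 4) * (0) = 0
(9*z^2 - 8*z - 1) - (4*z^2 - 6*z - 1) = 5*z^2 - 2*z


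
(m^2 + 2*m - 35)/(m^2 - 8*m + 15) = (m + 7)/(m - 3)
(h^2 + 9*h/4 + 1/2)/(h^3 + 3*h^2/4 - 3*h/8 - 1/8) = 2*(h + 2)/(2*h^2 + h - 1)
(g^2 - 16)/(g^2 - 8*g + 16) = (g + 4)/(g - 4)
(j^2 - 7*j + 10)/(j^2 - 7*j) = (j^2 - 7*j + 10)/(j*(j - 7))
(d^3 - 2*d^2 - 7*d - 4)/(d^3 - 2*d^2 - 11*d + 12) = (d^2 + 2*d + 1)/(d^2 + 2*d - 3)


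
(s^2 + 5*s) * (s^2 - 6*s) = s^4 - s^3 - 30*s^2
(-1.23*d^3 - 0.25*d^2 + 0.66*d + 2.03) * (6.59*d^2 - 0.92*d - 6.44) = -8.1057*d^5 - 0.5159*d^4 + 12.5006*d^3 + 14.3805*d^2 - 6.118*d - 13.0732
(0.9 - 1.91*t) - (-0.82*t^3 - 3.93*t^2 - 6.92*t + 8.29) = 0.82*t^3 + 3.93*t^2 + 5.01*t - 7.39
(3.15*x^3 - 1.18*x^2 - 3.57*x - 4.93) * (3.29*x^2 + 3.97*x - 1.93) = 10.3635*x^5 + 8.6233*x^4 - 22.5094*x^3 - 28.1152*x^2 - 12.682*x + 9.5149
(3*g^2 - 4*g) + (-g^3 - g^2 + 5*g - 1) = -g^3 + 2*g^2 + g - 1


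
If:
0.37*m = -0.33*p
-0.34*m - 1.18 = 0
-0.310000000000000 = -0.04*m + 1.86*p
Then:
No Solution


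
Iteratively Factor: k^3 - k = (k)*(k^2 - 1) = k*(k + 1)*(k - 1)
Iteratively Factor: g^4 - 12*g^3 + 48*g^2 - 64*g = (g - 4)*(g^3 - 8*g^2 + 16*g) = g*(g - 4)*(g^2 - 8*g + 16) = g*(g - 4)^2*(g - 4)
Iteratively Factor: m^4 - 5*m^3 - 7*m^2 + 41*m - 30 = (m - 5)*(m^3 - 7*m + 6) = (m - 5)*(m + 3)*(m^2 - 3*m + 2) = (m - 5)*(m - 1)*(m + 3)*(m - 2)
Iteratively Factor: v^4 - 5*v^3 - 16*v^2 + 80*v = (v + 4)*(v^3 - 9*v^2 + 20*v) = (v - 4)*(v + 4)*(v^2 - 5*v) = v*(v - 4)*(v + 4)*(v - 5)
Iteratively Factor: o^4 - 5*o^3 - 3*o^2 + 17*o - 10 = (o - 1)*(o^3 - 4*o^2 - 7*o + 10) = (o - 1)^2*(o^2 - 3*o - 10) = (o - 5)*(o - 1)^2*(o + 2)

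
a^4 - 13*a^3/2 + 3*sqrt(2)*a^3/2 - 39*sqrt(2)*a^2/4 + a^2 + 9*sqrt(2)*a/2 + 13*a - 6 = (a - 6)*(a - 1/2)*(a - sqrt(2)/2)*(a + 2*sqrt(2))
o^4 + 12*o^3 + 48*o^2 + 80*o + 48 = (o + 2)^3*(o + 6)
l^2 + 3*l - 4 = (l - 1)*(l + 4)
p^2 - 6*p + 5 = (p - 5)*(p - 1)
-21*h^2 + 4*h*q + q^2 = (-3*h + q)*(7*h + q)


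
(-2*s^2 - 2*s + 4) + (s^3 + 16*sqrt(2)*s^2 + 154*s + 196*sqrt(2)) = s^3 - 2*s^2 + 16*sqrt(2)*s^2 + 152*s + 4 + 196*sqrt(2)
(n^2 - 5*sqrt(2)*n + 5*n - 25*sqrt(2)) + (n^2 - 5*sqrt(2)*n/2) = 2*n^2 - 15*sqrt(2)*n/2 + 5*n - 25*sqrt(2)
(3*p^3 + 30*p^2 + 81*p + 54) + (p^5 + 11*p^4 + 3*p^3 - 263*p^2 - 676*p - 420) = p^5 + 11*p^4 + 6*p^3 - 233*p^2 - 595*p - 366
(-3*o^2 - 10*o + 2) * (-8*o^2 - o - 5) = 24*o^4 + 83*o^3 + 9*o^2 + 48*o - 10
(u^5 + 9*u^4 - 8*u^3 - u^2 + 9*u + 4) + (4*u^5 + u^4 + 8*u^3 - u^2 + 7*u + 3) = 5*u^5 + 10*u^4 - 2*u^2 + 16*u + 7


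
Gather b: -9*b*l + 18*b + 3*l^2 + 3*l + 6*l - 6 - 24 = b*(18 - 9*l) + 3*l^2 + 9*l - 30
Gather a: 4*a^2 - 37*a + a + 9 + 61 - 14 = 4*a^2 - 36*a + 56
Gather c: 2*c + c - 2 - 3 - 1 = 3*c - 6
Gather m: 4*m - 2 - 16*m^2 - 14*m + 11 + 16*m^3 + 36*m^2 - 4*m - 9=16*m^3 + 20*m^2 - 14*m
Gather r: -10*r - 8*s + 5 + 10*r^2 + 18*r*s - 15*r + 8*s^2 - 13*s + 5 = 10*r^2 + r*(18*s - 25) + 8*s^2 - 21*s + 10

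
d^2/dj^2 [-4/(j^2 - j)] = 8*(j*(j - 1) - (2*j - 1)^2)/(j^3*(j - 1)^3)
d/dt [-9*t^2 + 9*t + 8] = 9 - 18*t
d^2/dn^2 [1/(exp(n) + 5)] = (exp(n) - 5)*exp(n)/(exp(n) + 5)^3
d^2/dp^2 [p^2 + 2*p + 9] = 2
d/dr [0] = 0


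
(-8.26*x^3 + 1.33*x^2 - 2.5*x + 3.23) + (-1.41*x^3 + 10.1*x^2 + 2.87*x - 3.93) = -9.67*x^3 + 11.43*x^2 + 0.37*x - 0.7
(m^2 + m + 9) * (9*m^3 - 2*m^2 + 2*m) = 9*m^5 + 7*m^4 + 81*m^3 - 16*m^2 + 18*m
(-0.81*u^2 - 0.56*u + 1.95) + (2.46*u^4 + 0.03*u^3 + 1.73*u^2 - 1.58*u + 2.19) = 2.46*u^4 + 0.03*u^3 + 0.92*u^2 - 2.14*u + 4.14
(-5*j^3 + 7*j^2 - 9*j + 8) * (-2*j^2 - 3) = 10*j^5 - 14*j^4 + 33*j^3 - 37*j^2 + 27*j - 24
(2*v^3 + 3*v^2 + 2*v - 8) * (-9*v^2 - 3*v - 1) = -18*v^5 - 33*v^4 - 29*v^3 + 63*v^2 + 22*v + 8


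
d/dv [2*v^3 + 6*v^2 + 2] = 6*v*(v + 2)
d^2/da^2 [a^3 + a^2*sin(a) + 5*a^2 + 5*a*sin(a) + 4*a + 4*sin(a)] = -a^2*sin(a) - 5*a*sin(a) + 4*a*cos(a) + 6*a - 2*sin(a) + 10*cos(a) + 10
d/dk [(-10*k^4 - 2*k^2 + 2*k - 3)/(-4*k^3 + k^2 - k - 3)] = (40*k^6 - 20*k^5 + 22*k^4 + 136*k^3 - 36*k^2 + 18*k - 9)/(16*k^6 - 8*k^5 + 9*k^4 + 22*k^3 - 5*k^2 + 6*k + 9)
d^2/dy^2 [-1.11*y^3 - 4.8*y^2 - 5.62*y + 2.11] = -6.66*y - 9.6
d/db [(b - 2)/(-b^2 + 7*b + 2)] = (-b^2 + 7*b + (b - 2)*(2*b - 7) + 2)/(-b^2 + 7*b + 2)^2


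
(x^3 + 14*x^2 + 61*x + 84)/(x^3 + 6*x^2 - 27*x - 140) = (x + 3)/(x - 5)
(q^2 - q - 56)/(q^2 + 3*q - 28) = (q - 8)/(q - 4)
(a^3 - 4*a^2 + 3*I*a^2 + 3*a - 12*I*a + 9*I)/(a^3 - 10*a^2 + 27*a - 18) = (a + 3*I)/(a - 6)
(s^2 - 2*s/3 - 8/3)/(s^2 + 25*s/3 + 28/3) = (s - 2)/(s + 7)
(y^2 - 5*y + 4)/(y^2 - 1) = (y - 4)/(y + 1)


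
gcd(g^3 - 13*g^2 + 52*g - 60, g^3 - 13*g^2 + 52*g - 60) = g^3 - 13*g^2 + 52*g - 60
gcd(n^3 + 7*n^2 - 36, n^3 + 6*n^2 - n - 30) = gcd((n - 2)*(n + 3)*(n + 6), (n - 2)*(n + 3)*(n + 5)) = n^2 + n - 6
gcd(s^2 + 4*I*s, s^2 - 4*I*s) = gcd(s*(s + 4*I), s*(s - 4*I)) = s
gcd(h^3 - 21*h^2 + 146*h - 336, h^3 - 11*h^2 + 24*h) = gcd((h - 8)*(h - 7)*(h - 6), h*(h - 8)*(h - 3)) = h - 8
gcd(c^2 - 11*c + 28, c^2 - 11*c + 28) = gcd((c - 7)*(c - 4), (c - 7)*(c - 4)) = c^2 - 11*c + 28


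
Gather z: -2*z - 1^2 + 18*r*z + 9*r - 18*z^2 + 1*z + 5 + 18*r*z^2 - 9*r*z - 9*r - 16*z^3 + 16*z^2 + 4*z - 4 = -16*z^3 + z^2*(18*r - 2) + z*(9*r + 3)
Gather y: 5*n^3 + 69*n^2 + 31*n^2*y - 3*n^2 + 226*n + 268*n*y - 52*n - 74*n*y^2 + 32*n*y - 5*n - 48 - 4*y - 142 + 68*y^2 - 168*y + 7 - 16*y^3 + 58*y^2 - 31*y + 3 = 5*n^3 + 66*n^2 + 169*n - 16*y^3 + y^2*(126 - 74*n) + y*(31*n^2 + 300*n - 203) - 180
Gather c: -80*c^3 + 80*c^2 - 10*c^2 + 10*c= -80*c^3 + 70*c^2 + 10*c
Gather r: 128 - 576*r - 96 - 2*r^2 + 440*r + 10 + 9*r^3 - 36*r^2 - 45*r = 9*r^3 - 38*r^2 - 181*r + 42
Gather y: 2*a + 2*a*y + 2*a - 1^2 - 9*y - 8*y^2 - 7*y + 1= 4*a - 8*y^2 + y*(2*a - 16)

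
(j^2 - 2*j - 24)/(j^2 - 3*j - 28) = (j - 6)/(j - 7)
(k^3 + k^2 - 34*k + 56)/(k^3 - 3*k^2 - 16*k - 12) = (-k^3 - k^2 + 34*k - 56)/(-k^3 + 3*k^2 + 16*k + 12)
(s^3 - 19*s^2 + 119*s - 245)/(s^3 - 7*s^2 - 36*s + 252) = (s^2 - 12*s + 35)/(s^2 - 36)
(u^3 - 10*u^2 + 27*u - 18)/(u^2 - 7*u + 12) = (u^2 - 7*u + 6)/(u - 4)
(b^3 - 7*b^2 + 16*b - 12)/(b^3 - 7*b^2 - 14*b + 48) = (b^2 - 5*b + 6)/(b^2 - 5*b - 24)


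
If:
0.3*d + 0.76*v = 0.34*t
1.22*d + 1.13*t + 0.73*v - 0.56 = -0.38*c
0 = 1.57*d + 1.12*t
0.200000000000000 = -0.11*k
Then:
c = 1.47368421052632 - 2.85850951821955*v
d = -0.97861577374109*v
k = -1.82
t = 1.37180961140492*v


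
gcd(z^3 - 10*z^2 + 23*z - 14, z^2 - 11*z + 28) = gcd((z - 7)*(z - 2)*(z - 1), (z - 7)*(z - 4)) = z - 7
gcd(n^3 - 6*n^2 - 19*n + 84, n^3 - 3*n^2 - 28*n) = n^2 - 3*n - 28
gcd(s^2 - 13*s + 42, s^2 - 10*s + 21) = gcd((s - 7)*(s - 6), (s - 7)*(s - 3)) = s - 7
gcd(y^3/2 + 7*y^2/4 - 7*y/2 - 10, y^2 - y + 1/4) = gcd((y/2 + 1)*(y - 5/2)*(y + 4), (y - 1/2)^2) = 1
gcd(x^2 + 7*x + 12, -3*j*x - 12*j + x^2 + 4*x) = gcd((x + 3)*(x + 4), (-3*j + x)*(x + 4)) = x + 4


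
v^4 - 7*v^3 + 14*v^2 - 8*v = v*(v - 4)*(v - 2)*(v - 1)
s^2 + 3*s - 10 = (s - 2)*(s + 5)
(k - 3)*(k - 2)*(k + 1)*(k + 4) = k^4 - 15*k^2 + 10*k + 24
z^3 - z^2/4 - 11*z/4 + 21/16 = (z - 3/2)*(z - 1/2)*(z + 7/4)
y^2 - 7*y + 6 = (y - 6)*(y - 1)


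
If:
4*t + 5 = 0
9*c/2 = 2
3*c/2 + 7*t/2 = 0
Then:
No Solution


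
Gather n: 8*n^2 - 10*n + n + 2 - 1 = 8*n^2 - 9*n + 1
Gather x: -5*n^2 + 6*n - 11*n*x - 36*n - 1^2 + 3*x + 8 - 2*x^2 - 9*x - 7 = -5*n^2 - 30*n - 2*x^2 + x*(-11*n - 6)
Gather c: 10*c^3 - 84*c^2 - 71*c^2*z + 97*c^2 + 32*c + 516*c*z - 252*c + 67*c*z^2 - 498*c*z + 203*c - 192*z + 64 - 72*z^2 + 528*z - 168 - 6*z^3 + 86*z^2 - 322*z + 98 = 10*c^3 + c^2*(13 - 71*z) + c*(67*z^2 + 18*z - 17) - 6*z^3 + 14*z^2 + 14*z - 6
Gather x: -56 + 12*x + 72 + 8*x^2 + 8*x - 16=8*x^2 + 20*x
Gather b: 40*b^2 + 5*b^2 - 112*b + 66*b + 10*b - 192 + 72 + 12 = 45*b^2 - 36*b - 108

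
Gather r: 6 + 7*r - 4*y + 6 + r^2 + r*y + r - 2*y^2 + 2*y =r^2 + r*(y + 8) - 2*y^2 - 2*y + 12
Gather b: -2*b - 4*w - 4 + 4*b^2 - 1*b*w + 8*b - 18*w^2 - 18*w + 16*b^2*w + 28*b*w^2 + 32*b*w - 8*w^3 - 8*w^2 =b^2*(16*w + 4) + b*(28*w^2 + 31*w + 6) - 8*w^3 - 26*w^2 - 22*w - 4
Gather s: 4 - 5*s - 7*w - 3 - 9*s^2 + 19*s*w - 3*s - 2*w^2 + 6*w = -9*s^2 + s*(19*w - 8) - 2*w^2 - w + 1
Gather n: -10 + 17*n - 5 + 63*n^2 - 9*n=63*n^2 + 8*n - 15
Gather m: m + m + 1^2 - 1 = 2*m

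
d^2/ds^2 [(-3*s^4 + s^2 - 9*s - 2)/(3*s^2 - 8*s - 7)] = 2*(-27*s^6 + 216*s^5 - 387*s^4 - 1401*s^3 - 873*s^2 - 423*s + 383)/(27*s^6 - 216*s^5 + 387*s^4 + 496*s^3 - 903*s^2 - 1176*s - 343)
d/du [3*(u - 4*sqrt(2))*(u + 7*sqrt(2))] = 6*u + 9*sqrt(2)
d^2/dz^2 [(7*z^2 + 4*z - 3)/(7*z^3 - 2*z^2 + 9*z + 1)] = 2*(343*z^6 + 588*z^5 - 2373*z^4 - 117*z^3 - 729*z^2 + 249*z - 278)/(343*z^9 - 294*z^8 + 1407*z^7 - 617*z^6 + 1725*z^5 - 96*z^4 + 642*z^3 + 237*z^2 + 27*z + 1)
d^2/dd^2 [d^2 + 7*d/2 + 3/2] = 2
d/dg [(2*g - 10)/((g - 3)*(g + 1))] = 2*(-g^2 + 10*g - 13)/(g^4 - 4*g^3 - 2*g^2 + 12*g + 9)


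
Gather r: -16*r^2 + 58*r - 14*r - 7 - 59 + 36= -16*r^2 + 44*r - 30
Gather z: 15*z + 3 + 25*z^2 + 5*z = 25*z^2 + 20*z + 3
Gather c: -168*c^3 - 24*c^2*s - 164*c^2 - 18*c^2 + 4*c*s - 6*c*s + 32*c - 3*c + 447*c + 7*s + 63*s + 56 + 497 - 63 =-168*c^3 + c^2*(-24*s - 182) + c*(476 - 2*s) + 70*s + 490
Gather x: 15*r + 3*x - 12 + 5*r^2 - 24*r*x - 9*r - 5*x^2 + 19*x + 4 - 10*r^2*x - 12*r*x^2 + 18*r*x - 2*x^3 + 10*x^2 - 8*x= 5*r^2 + 6*r - 2*x^3 + x^2*(5 - 12*r) + x*(-10*r^2 - 6*r + 14) - 8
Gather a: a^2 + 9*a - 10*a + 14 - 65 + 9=a^2 - a - 42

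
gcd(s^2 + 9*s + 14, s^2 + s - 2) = s + 2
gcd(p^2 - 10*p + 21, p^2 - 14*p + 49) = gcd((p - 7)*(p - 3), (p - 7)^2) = p - 7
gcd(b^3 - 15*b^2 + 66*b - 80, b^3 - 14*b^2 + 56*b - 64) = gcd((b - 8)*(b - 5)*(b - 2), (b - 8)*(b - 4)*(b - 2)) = b^2 - 10*b + 16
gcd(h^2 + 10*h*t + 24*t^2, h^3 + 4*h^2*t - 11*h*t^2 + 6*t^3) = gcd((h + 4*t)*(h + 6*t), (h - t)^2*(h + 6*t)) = h + 6*t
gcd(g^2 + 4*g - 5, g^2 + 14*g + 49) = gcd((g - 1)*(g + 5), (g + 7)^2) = 1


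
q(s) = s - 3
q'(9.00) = 1.00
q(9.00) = 6.00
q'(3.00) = 1.00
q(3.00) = 0.00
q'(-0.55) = 1.00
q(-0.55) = -3.55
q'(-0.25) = 1.00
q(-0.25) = -3.25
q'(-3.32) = 1.00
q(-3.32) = -6.32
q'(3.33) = 1.00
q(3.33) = 0.33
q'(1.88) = 1.00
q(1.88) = -1.12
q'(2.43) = 1.00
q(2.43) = -0.57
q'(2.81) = 1.00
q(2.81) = -0.19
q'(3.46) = 1.00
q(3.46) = 0.46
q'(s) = 1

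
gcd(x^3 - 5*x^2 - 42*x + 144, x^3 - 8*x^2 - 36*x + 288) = x^2 - 2*x - 48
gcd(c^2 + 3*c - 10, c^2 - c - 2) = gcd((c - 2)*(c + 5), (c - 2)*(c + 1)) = c - 2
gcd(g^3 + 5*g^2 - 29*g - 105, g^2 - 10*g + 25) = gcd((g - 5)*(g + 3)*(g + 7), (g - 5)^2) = g - 5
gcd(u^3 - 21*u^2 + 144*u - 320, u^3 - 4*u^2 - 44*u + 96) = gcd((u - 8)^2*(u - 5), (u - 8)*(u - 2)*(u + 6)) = u - 8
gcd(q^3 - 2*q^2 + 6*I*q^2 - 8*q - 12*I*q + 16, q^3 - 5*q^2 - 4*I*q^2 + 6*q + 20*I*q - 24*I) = q - 2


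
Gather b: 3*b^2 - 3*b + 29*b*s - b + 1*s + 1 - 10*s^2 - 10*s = 3*b^2 + b*(29*s - 4) - 10*s^2 - 9*s + 1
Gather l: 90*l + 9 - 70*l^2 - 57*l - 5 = -70*l^2 + 33*l + 4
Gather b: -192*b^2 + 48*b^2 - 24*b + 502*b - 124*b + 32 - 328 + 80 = -144*b^2 + 354*b - 216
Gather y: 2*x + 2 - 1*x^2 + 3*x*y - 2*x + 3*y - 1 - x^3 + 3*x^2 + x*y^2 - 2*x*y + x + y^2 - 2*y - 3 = -x^3 + 2*x^2 + x + y^2*(x + 1) + y*(x + 1) - 2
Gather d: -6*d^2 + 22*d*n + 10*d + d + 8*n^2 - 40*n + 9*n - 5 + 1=-6*d^2 + d*(22*n + 11) + 8*n^2 - 31*n - 4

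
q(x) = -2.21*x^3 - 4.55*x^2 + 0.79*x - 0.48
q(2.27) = -47.98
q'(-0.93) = 3.52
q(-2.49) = 3.46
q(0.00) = -0.48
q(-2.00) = -2.58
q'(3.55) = -115.07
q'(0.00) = 0.79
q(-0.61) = -2.15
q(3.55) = -153.89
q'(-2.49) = -17.66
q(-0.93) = -3.37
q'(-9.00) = -454.34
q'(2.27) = -54.03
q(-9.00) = 1234.95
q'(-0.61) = 3.87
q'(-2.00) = -7.53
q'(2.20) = -51.32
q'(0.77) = -10.15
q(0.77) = -3.58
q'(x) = -6.63*x^2 - 9.1*x + 0.79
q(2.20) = -44.30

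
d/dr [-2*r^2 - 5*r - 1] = -4*r - 5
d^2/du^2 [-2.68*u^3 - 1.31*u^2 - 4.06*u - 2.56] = -16.08*u - 2.62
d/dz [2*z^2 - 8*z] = 4*z - 8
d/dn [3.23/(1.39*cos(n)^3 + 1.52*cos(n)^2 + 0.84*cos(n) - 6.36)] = (13.4691*cos(n)^2 + 9.8192*cos(n) + 2.7132)*sin(n)/(1.39*cos(n)^3 + 1.52*cos(n)^2 + 0.84*cos(n) - 6.36)^2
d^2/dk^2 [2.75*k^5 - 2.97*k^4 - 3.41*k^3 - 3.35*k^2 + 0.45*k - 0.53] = 55.0*k^3 - 35.64*k^2 - 20.46*k - 6.7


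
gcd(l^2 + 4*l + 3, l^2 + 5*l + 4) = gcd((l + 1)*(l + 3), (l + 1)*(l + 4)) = l + 1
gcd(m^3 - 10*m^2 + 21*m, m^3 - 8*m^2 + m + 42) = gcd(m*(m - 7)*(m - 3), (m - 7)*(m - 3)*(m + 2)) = m^2 - 10*m + 21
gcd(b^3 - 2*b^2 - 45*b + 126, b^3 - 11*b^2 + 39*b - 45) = b - 3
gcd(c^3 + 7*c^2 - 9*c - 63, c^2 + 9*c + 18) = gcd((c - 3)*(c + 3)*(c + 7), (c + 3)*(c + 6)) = c + 3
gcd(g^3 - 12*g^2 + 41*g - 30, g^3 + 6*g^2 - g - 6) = g - 1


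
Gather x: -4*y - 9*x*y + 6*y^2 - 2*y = -9*x*y + 6*y^2 - 6*y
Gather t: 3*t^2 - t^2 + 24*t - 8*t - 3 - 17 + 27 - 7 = 2*t^2 + 16*t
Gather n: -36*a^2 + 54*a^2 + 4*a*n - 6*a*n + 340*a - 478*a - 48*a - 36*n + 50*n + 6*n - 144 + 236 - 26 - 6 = 18*a^2 - 186*a + n*(20 - 2*a) + 60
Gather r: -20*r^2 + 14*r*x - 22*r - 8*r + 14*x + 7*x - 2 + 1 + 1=-20*r^2 + r*(14*x - 30) + 21*x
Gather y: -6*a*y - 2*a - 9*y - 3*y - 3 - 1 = -2*a + y*(-6*a - 12) - 4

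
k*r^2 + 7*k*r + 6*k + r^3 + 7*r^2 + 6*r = (k + r)*(r + 1)*(r + 6)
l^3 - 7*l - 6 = (l - 3)*(l + 1)*(l + 2)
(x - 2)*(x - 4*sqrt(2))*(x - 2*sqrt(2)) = x^3 - 6*sqrt(2)*x^2 - 2*x^2 + 16*x + 12*sqrt(2)*x - 32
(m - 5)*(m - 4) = m^2 - 9*m + 20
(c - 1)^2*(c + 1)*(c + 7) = c^4 + 6*c^3 - 8*c^2 - 6*c + 7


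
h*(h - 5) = h^2 - 5*h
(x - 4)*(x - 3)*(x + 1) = x^3 - 6*x^2 + 5*x + 12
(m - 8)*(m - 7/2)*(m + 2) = m^3 - 19*m^2/2 + 5*m + 56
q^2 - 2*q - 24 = (q - 6)*(q + 4)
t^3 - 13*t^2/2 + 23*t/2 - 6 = (t - 4)*(t - 3/2)*(t - 1)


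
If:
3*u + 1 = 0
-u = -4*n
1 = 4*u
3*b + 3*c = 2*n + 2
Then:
No Solution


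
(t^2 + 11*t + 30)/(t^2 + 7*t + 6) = (t + 5)/(t + 1)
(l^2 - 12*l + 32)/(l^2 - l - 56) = (l - 4)/(l + 7)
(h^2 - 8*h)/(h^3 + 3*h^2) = (h - 8)/(h*(h + 3))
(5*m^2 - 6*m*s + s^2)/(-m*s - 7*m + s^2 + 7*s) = (-5*m + s)/(s + 7)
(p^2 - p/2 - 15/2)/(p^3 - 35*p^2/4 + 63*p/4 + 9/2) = 2*(2*p + 5)/(4*p^2 - 23*p - 6)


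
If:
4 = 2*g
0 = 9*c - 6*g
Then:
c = 4/3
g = 2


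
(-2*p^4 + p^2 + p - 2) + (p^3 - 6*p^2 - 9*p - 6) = -2*p^4 + p^3 - 5*p^2 - 8*p - 8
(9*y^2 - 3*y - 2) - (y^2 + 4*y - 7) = 8*y^2 - 7*y + 5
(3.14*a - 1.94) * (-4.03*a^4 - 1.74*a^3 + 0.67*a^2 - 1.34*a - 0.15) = -12.6542*a^5 + 2.3546*a^4 + 5.4794*a^3 - 5.5074*a^2 + 2.1286*a + 0.291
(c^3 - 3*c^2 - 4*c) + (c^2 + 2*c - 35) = c^3 - 2*c^2 - 2*c - 35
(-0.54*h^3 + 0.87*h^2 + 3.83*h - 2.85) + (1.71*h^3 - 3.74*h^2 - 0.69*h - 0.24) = 1.17*h^3 - 2.87*h^2 + 3.14*h - 3.09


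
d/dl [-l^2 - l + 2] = -2*l - 1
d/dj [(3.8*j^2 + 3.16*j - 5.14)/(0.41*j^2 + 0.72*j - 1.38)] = (1.4404*j^2 - 6.2732*j - 0.660000000000001)/(0.1681*j^4 + 0.5904*j^3 - 0.6132*j^2 - 1.9872*j + 1.9044)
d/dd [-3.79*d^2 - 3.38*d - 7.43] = -7.58*d - 3.38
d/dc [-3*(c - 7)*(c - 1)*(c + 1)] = -9*c^2 + 42*c + 3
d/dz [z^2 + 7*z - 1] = 2*z + 7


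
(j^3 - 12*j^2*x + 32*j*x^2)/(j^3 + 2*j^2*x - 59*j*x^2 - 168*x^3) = j*(j - 4*x)/(j^2 + 10*j*x + 21*x^2)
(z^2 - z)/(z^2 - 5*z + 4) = z/(z - 4)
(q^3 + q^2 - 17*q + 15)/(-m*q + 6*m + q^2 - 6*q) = (-q^3 - q^2 + 17*q - 15)/(m*q - 6*m - q^2 + 6*q)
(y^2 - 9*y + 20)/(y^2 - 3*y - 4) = (y - 5)/(y + 1)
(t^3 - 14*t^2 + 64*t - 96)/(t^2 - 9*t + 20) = (t^2 - 10*t + 24)/(t - 5)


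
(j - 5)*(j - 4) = j^2 - 9*j + 20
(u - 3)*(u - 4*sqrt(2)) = u^2 - 4*sqrt(2)*u - 3*u + 12*sqrt(2)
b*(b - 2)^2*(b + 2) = b^4 - 2*b^3 - 4*b^2 + 8*b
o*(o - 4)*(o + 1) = o^3 - 3*o^2 - 4*o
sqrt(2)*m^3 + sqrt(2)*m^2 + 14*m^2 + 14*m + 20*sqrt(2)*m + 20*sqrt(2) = (m + 2*sqrt(2))*(m + 5*sqrt(2))*(sqrt(2)*m + sqrt(2))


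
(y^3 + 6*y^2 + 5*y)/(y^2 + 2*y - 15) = y*(y + 1)/(y - 3)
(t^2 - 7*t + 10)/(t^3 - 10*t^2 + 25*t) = (t - 2)/(t*(t - 5))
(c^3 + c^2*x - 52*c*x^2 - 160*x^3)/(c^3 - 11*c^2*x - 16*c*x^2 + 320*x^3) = (-c - 4*x)/(-c + 8*x)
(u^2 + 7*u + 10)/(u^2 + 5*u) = (u + 2)/u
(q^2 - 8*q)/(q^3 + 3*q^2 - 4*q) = (q - 8)/(q^2 + 3*q - 4)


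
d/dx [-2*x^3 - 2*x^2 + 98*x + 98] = -6*x^2 - 4*x + 98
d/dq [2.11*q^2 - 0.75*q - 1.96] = 4.22*q - 0.75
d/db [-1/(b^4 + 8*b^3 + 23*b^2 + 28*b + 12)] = 2*(2*b^3 + 12*b^2 + 23*b + 14)/(b^4 + 8*b^3 + 23*b^2 + 28*b + 12)^2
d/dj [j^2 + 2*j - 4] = 2*j + 2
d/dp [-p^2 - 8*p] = -2*p - 8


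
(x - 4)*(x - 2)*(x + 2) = x^3 - 4*x^2 - 4*x + 16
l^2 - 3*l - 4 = (l - 4)*(l + 1)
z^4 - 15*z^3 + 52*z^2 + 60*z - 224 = (z - 8)*(z - 7)*(z - 2)*(z + 2)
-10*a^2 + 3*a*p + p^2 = (-2*a + p)*(5*a + p)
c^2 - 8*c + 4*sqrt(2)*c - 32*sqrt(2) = (c - 8)*(c + 4*sqrt(2))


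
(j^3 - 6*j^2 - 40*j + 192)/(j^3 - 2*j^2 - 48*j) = (j - 4)/j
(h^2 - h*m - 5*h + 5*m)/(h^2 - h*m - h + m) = (h - 5)/(h - 1)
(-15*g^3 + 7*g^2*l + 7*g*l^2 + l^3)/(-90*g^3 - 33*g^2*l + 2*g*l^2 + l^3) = (g - l)/(6*g - l)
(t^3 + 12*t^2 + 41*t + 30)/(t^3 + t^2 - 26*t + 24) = (t^2 + 6*t + 5)/(t^2 - 5*t + 4)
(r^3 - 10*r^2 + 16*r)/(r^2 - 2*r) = r - 8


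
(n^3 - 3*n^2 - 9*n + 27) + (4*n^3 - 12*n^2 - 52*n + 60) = 5*n^3 - 15*n^2 - 61*n + 87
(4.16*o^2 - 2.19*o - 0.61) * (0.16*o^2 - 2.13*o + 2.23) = 0.6656*o^4 - 9.2112*o^3 + 13.8439*o^2 - 3.5844*o - 1.3603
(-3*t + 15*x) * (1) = -3*t + 15*x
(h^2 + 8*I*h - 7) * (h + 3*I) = h^3 + 11*I*h^2 - 31*h - 21*I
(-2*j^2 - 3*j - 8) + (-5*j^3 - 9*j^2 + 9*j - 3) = -5*j^3 - 11*j^2 + 6*j - 11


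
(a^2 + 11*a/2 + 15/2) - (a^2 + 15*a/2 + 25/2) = -2*a - 5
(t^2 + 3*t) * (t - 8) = t^3 - 5*t^2 - 24*t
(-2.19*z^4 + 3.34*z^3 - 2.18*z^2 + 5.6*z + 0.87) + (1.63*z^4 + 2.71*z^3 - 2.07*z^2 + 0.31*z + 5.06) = -0.56*z^4 + 6.05*z^3 - 4.25*z^2 + 5.91*z + 5.93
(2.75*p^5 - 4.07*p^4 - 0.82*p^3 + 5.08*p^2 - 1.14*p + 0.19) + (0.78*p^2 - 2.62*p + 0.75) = 2.75*p^5 - 4.07*p^4 - 0.82*p^3 + 5.86*p^2 - 3.76*p + 0.94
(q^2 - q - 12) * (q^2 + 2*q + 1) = q^4 + q^3 - 13*q^2 - 25*q - 12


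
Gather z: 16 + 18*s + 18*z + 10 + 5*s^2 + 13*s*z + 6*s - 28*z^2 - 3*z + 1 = 5*s^2 + 24*s - 28*z^2 + z*(13*s + 15) + 27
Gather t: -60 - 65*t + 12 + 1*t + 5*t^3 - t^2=5*t^3 - t^2 - 64*t - 48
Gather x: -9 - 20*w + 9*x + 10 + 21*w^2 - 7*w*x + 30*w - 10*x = 21*w^2 + 10*w + x*(-7*w - 1) + 1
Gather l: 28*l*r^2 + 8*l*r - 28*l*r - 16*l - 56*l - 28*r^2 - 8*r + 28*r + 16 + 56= l*(28*r^2 - 20*r - 72) - 28*r^2 + 20*r + 72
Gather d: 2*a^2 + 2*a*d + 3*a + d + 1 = 2*a^2 + 3*a + d*(2*a + 1) + 1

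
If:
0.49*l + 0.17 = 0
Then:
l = -0.35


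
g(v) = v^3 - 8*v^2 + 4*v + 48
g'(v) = 3*v^2 - 16*v + 4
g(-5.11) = -314.77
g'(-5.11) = 164.10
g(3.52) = 6.57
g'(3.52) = -15.15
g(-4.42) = -212.32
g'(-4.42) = 133.33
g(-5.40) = -364.34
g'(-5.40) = 177.88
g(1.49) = 39.51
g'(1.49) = -13.18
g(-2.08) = -3.93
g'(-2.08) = 50.26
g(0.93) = 45.61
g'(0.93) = -8.29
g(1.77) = 35.56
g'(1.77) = -14.92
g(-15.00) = -5187.00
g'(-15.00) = 919.00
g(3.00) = 15.00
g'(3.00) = -17.00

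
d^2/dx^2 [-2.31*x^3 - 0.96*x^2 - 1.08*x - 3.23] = -13.86*x - 1.92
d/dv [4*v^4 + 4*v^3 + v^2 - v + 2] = 16*v^3 + 12*v^2 + 2*v - 1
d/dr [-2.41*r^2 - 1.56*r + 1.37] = -4.82*r - 1.56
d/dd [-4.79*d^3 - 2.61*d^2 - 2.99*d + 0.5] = -14.37*d^2 - 5.22*d - 2.99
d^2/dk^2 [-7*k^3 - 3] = -42*k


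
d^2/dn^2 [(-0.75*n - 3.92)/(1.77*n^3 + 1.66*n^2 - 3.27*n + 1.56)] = (-14.09805*n^5 - 160.593516*n^4 - 197.099154*n^3 + 96.170496*n^2 + 204.267888*n - 71.181672)/(5.545233*n^9 + 15.601842*n^8 - 16.101513*n^7 - 38.411216*n^6 + 57.248415*n^5 + 11.972106*n^4 - 72.851319*n^3 + 62.1621*n^2 - 23.873616*n + 3.796416)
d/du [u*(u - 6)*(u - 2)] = 3*u^2 - 16*u + 12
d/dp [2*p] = 2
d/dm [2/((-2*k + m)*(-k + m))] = 2*(3*k - 2*m)/((k - m)^2*(2*k - m)^2)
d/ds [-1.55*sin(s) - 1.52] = -1.55*cos(s)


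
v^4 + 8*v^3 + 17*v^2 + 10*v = v*(v + 1)*(v + 2)*(v + 5)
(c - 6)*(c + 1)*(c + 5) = c^3 - 31*c - 30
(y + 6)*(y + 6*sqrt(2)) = y^2 + 6*y + 6*sqrt(2)*y + 36*sqrt(2)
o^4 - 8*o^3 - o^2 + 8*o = o*(o - 8)*(o - 1)*(o + 1)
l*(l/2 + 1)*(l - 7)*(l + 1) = l^4/2 - 2*l^3 - 19*l^2/2 - 7*l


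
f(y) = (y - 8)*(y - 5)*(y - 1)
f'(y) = (y - 8)*(y - 5) + (y - 8)*(y - 1) + (y - 5)*(y - 1) = 3*y^2 - 28*y + 53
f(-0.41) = -64.15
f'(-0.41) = 64.98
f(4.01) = 11.89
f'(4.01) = -11.04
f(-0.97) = -105.50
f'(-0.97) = 82.98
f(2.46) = 20.54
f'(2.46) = 2.27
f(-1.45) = -149.33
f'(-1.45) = 99.91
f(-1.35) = -139.53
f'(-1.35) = 96.27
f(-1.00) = -108.00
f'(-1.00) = 84.00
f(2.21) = 19.55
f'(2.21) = 5.77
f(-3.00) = -352.00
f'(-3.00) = 164.00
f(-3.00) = -352.00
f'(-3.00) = 164.00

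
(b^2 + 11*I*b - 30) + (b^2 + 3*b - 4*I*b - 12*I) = 2*b^2 + 3*b + 7*I*b - 30 - 12*I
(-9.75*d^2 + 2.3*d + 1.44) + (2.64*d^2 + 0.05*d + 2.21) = -7.11*d^2 + 2.35*d + 3.65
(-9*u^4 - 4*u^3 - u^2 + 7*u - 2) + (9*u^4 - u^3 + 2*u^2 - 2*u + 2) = -5*u^3 + u^2 + 5*u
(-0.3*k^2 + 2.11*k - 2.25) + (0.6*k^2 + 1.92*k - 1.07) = 0.3*k^2 + 4.03*k - 3.32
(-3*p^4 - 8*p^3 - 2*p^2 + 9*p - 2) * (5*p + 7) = -15*p^5 - 61*p^4 - 66*p^3 + 31*p^2 + 53*p - 14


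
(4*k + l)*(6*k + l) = 24*k^2 + 10*k*l + l^2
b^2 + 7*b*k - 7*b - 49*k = (b - 7)*(b + 7*k)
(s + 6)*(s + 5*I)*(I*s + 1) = I*s^3 - 4*s^2 + 6*I*s^2 - 24*s + 5*I*s + 30*I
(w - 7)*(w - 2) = w^2 - 9*w + 14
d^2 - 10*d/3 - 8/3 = (d - 4)*(d + 2/3)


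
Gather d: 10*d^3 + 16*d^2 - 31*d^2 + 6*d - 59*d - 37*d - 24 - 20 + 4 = 10*d^3 - 15*d^2 - 90*d - 40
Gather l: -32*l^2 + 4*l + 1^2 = -32*l^2 + 4*l + 1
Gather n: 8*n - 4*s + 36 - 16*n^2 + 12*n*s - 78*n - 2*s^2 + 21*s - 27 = -16*n^2 + n*(12*s - 70) - 2*s^2 + 17*s + 9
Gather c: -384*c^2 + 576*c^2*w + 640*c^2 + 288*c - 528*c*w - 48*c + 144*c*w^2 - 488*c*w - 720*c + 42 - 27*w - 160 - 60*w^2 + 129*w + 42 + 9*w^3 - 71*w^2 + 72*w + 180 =c^2*(576*w + 256) + c*(144*w^2 - 1016*w - 480) + 9*w^3 - 131*w^2 + 174*w + 104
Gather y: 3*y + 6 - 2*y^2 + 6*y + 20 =-2*y^2 + 9*y + 26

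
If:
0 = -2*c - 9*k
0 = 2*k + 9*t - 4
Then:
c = 81*t/4 - 9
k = 2 - 9*t/2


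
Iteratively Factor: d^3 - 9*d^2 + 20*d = (d - 5)*(d^2 - 4*d) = d*(d - 5)*(d - 4)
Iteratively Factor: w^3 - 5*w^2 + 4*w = (w - 4)*(w^2 - w) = (w - 4)*(w - 1)*(w)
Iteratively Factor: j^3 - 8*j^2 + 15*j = (j - 3)*(j^2 - 5*j) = j*(j - 3)*(j - 5)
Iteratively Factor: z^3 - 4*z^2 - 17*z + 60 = (z - 3)*(z^2 - z - 20) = (z - 3)*(z + 4)*(z - 5)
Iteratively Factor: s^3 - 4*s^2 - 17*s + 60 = (s - 5)*(s^2 + s - 12) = (s - 5)*(s + 4)*(s - 3)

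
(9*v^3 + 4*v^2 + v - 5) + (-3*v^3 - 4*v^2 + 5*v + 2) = 6*v^3 + 6*v - 3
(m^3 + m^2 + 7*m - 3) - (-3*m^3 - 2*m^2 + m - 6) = 4*m^3 + 3*m^2 + 6*m + 3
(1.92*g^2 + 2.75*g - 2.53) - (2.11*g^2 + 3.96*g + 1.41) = -0.19*g^2 - 1.21*g - 3.94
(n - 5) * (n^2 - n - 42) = n^3 - 6*n^2 - 37*n + 210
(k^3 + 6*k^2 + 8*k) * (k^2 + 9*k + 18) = k^5 + 15*k^4 + 80*k^3 + 180*k^2 + 144*k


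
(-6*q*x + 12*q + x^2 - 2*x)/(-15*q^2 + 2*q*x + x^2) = (-6*q*x + 12*q + x^2 - 2*x)/(-15*q^2 + 2*q*x + x^2)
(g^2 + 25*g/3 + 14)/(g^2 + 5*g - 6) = (g + 7/3)/(g - 1)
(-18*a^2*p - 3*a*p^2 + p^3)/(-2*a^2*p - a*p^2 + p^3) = (18*a^2 + 3*a*p - p^2)/(2*a^2 + a*p - p^2)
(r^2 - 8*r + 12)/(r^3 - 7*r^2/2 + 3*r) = 2*(r - 6)/(r*(2*r - 3))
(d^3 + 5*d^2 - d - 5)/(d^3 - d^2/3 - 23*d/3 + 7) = 3*(d^2 + 6*d + 5)/(3*d^2 + 2*d - 21)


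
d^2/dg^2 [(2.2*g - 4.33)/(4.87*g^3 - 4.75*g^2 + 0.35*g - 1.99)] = (313.06308*g^5 - 1537.679124*g^4 + 1694.3948*g^3 - 374.60634*g^2 - 333.361224*g + 83.8624)/(115.501303*g^9 - 337.965825*g^8 + 354.54087*g^7 - 297.340018*g^6 + 301.6824*g^5 - 156.79548*g^4 + 77.750186*g^3 - 57.16275*g^2 + 4.158105*g - 7.880599)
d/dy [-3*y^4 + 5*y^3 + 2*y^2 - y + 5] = -12*y^3 + 15*y^2 + 4*y - 1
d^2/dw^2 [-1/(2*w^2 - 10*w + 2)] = (w^2 - 5*w - (2*w - 5)^2 + 1)/(w^2 - 5*w + 1)^3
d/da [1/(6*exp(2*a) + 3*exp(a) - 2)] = (-12*exp(a) - 3)*exp(a)/(6*exp(2*a) + 3*exp(a) - 2)^2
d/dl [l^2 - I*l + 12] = 2*l - I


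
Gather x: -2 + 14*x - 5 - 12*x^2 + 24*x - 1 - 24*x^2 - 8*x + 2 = -36*x^2 + 30*x - 6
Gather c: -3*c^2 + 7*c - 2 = -3*c^2 + 7*c - 2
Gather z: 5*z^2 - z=5*z^2 - z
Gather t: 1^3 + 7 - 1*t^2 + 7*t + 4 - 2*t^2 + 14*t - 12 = -3*t^2 + 21*t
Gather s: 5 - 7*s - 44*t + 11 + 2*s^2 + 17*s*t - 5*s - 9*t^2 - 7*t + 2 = 2*s^2 + s*(17*t - 12) - 9*t^2 - 51*t + 18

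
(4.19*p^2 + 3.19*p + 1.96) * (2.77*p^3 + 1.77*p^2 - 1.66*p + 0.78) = 11.6063*p^5 + 16.2526*p^4 + 4.1201*p^3 + 1.442*p^2 - 0.7654*p + 1.5288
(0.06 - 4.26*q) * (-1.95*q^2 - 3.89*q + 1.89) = 8.307*q^3 + 16.4544*q^2 - 8.2848*q + 0.1134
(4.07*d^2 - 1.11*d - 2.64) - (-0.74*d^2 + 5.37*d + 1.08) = 4.81*d^2 - 6.48*d - 3.72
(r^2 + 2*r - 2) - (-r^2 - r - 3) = 2*r^2 + 3*r + 1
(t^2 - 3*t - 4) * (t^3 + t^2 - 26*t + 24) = t^5 - 2*t^4 - 33*t^3 + 98*t^2 + 32*t - 96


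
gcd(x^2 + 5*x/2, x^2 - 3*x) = x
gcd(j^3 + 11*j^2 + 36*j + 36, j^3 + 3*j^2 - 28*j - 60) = j^2 + 8*j + 12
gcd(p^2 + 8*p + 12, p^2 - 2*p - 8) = p + 2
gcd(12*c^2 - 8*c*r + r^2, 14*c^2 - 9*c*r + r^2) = -2*c + r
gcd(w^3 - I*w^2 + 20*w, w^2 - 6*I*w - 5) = w - 5*I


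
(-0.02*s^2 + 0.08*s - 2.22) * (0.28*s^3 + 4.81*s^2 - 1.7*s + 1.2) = -0.0056*s^5 - 0.0738*s^4 - 0.2028*s^3 - 10.8382*s^2 + 3.87*s - 2.664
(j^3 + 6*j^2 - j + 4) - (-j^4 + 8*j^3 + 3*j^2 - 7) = j^4 - 7*j^3 + 3*j^2 - j + 11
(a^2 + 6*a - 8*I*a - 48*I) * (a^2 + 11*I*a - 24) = a^4 + 6*a^3 + 3*I*a^3 + 64*a^2 + 18*I*a^2 + 384*a + 192*I*a + 1152*I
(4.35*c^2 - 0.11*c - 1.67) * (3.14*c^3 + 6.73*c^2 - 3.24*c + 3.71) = 13.659*c^5 + 28.9301*c^4 - 20.0781*c^3 + 5.2558*c^2 + 5.0027*c - 6.1957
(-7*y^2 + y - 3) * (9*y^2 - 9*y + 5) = -63*y^4 + 72*y^3 - 71*y^2 + 32*y - 15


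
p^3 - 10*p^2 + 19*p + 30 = (p - 6)*(p - 5)*(p + 1)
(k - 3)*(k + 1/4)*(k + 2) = k^3 - 3*k^2/4 - 25*k/4 - 3/2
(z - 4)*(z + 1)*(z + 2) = z^3 - z^2 - 10*z - 8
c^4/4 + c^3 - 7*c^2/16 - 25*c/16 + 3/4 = (c/4 + 1)*(c - 1)*(c - 1/2)*(c + 3/2)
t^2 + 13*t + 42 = (t + 6)*(t + 7)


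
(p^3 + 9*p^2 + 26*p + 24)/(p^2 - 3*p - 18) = (p^2 + 6*p + 8)/(p - 6)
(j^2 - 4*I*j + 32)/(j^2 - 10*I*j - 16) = (j + 4*I)/(j - 2*I)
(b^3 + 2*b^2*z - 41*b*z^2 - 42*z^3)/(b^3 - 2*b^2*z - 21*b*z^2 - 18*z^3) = (b + 7*z)/(b + 3*z)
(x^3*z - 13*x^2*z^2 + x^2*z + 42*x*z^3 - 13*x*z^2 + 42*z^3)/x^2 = x*z - 13*z^2 + z + 42*z^3/x - 13*z^2/x + 42*z^3/x^2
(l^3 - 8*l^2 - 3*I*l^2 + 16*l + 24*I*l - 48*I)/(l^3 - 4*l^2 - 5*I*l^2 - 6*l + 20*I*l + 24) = (l - 4)/(l - 2*I)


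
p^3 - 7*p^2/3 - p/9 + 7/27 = (p - 7/3)*(p - 1/3)*(p + 1/3)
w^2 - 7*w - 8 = (w - 8)*(w + 1)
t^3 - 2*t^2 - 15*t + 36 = (t - 3)^2*(t + 4)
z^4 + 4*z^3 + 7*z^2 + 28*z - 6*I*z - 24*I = (z + 4)*(z - 2*I)*(z - I)*(z + 3*I)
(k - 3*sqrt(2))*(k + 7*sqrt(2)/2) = k^2 + sqrt(2)*k/2 - 21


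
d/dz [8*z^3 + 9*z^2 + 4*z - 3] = 24*z^2 + 18*z + 4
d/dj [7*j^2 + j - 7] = 14*j + 1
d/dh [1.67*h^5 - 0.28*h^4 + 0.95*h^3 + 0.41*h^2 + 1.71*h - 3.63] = 8.35*h^4 - 1.12*h^3 + 2.85*h^2 + 0.82*h + 1.71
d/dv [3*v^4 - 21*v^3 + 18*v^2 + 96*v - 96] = 12*v^3 - 63*v^2 + 36*v + 96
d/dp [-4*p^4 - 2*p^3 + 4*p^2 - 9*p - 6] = -16*p^3 - 6*p^2 + 8*p - 9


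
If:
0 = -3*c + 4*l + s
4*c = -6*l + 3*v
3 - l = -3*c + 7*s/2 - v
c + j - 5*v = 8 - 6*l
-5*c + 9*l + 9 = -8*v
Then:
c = -72/287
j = 220/41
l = -87/287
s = 132/287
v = -270/287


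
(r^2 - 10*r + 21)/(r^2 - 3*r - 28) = (r - 3)/(r + 4)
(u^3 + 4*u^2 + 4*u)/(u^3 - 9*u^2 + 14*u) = (u^2 + 4*u + 4)/(u^2 - 9*u + 14)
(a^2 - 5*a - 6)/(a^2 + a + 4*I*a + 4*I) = (a - 6)/(a + 4*I)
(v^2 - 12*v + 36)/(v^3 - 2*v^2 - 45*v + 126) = (v - 6)/(v^2 + 4*v - 21)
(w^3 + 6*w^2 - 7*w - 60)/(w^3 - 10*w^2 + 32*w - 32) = (w^3 + 6*w^2 - 7*w - 60)/(w^3 - 10*w^2 + 32*w - 32)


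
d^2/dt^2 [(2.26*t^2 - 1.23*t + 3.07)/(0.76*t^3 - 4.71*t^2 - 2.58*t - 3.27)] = (2.610752*t^6 - 4.26268799999997*t^5 + 74.2846800000001*t^4 - 211.520814*t^3 + 126.984582*t^2 + 383.278086*t + 15.389802)/(0.438976*t^9 - 8.161488*t^8 + 46.109124*t^7 - 54.741159*t^6 - 86.29659*t^5 - 273.210057*t^4 - 231.212016*t^3 - 216.389961*t^2 - 82.763046*t - 34.965783)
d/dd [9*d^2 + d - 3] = 18*d + 1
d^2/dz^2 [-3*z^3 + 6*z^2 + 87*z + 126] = 12 - 18*z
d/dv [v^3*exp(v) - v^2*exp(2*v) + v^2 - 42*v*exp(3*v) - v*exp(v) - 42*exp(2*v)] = v^3*exp(v) - 2*v^2*exp(2*v) + 3*v^2*exp(v) - 126*v*exp(3*v) - 2*v*exp(2*v) - v*exp(v) + 2*v - 42*exp(3*v) - 84*exp(2*v) - exp(v)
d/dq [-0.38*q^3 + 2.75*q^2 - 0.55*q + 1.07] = -1.14*q^2 + 5.5*q - 0.55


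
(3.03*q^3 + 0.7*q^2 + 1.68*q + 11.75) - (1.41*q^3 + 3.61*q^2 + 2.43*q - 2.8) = 1.62*q^3 - 2.91*q^2 - 0.75*q + 14.55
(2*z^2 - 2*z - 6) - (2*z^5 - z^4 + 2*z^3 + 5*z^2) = -2*z^5 + z^4 - 2*z^3 - 3*z^2 - 2*z - 6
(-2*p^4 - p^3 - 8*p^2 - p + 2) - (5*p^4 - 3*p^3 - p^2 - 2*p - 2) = -7*p^4 + 2*p^3 - 7*p^2 + p + 4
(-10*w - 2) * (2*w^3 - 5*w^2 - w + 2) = -20*w^4 + 46*w^3 + 20*w^2 - 18*w - 4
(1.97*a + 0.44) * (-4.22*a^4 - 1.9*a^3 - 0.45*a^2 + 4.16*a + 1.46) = -8.3134*a^5 - 5.5998*a^4 - 1.7225*a^3 + 7.9972*a^2 + 4.7066*a + 0.6424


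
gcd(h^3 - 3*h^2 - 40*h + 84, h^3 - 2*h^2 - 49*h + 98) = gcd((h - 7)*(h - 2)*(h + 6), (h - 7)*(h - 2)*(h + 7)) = h^2 - 9*h + 14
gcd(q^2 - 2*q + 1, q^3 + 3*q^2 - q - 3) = q - 1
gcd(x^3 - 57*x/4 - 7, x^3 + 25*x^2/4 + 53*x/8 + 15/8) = x + 1/2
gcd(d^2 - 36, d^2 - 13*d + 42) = d - 6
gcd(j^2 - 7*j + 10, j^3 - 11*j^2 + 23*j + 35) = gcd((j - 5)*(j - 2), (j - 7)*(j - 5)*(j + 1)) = j - 5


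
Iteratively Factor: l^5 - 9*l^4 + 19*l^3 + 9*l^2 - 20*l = (l - 4)*(l^4 - 5*l^3 - l^2 + 5*l) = (l - 4)*(l - 1)*(l^3 - 4*l^2 - 5*l) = (l - 4)*(l - 1)*(l + 1)*(l^2 - 5*l) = l*(l - 4)*(l - 1)*(l + 1)*(l - 5)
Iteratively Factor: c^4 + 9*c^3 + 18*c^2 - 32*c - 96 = (c + 4)*(c^3 + 5*c^2 - 2*c - 24) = (c + 4)^2*(c^2 + c - 6) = (c + 3)*(c + 4)^2*(c - 2)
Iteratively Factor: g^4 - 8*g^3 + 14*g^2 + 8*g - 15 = (g - 3)*(g^3 - 5*g^2 - g + 5) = (g - 5)*(g - 3)*(g^2 - 1) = (g - 5)*(g - 3)*(g + 1)*(g - 1)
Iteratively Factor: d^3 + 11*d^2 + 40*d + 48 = (d + 4)*(d^2 + 7*d + 12) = (d + 4)^2*(d + 3)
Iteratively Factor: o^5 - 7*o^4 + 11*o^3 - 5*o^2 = (o)*(o^4 - 7*o^3 + 11*o^2 - 5*o) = o^2*(o^3 - 7*o^2 + 11*o - 5) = o^2*(o - 5)*(o^2 - 2*o + 1) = o^2*(o - 5)*(o - 1)*(o - 1)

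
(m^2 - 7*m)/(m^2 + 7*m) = (m - 7)/(m + 7)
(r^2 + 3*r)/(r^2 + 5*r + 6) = r/(r + 2)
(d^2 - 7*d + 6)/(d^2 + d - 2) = (d - 6)/(d + 2)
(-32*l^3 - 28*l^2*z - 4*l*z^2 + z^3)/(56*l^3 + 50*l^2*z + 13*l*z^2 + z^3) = (-16*l^2 - 6*l*z + z^2)/(28*l^2 + 11*l*z + z^2)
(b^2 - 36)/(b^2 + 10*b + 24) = (b - 6)/(b + 4)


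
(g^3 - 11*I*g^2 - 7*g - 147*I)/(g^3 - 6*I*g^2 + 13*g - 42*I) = (g - 7*I)/(g - 2*I)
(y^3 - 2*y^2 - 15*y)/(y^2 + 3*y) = y - 5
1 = 1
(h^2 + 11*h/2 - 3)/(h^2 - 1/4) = 2*(h + 6)/(2*h + 1)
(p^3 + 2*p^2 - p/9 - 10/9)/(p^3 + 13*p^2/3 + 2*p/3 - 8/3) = (p + 5/3)/(p + 4)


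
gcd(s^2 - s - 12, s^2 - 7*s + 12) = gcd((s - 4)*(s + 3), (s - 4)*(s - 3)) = s - 4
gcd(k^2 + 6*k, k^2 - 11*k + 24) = 1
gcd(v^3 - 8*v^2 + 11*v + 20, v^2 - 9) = 1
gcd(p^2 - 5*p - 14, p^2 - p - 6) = p + 2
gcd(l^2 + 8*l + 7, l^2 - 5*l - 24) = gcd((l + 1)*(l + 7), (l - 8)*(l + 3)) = 1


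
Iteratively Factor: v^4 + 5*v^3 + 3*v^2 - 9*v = (v)*(v^3 + 5*v^2 + 3*v - 9) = v*(v + 3)*(v^2 + 2*v - 3) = v*(v + 3)^2*(v - 1)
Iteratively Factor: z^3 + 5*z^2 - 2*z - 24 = (z - 2)*(z^2 + 7*z + 12) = (z - 2)*(z + 4)*(z + 3)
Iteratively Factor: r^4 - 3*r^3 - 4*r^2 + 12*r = (r - 2)*(r^3 - r^2 - 6*r) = r*(r - 2)*(r^2 - r - 6) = r*(r - 3)*(r - 2)*(r + 2)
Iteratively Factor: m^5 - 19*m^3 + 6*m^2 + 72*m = (m + 4)*(m^4 - 4*m^3 - 3*m^2 + 18*m) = (m - 3)*(m + 4)*(m^3 - m^2 - 6*m) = (m - 3)*(m + 2)*(m + 4)*(m^2 - 3*m) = (m - 3)^2*(m + 2)*(m + 4)*(m)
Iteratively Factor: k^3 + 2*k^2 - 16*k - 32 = (k + 4)*(k^2 - 2*k - 8) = (k + 2)*(k + 4)*(k - 4)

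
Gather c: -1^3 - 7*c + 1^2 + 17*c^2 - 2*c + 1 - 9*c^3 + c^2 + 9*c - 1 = -9*c^3 + 18*c^2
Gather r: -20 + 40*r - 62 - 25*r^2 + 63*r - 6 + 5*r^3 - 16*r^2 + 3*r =5*r^3 - 41*r^2 + 106*r - 88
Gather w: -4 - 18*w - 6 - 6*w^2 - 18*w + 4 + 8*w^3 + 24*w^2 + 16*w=8*w^3 + 18*w^2 - 20*w - 6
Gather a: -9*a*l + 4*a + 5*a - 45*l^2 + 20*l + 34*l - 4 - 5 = a*(9 - 9*l) - 45*l^2 + 54*l - 9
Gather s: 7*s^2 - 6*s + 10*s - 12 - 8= 7*s^2 + 4*s - 20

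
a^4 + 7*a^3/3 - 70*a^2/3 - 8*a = a*(a - 4)*(a + 1/3)*(a + 6)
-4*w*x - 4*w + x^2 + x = (-4*w + x)*(x + 1)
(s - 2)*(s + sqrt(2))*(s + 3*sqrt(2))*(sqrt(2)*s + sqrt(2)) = sqrt(2)*s^4 - sqrt(2)*s^3 + 8*s^3 - 8*s^2 + 4*sqrt(2)*s^2 - 16*s - 6*sqrt(2)*s - 12*sqrt(2)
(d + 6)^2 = d^2 + 12*d + 36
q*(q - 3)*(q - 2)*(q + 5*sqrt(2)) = q^4 - 5*q^3 + 5*sqrt(2)*q^3 - 25*sqrt(2)*q^2 + 6*q^2 + 30*sqrt(2)*q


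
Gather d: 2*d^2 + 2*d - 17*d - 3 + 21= 2*d^2 - 15*d + 18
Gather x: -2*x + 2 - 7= -2*x - 5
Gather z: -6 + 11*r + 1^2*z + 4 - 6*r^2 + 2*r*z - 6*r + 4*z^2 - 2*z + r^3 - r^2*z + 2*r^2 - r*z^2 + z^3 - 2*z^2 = r^3 - 4*r^2 + 5*r + z^3 + z^2*(2 - r) + z*(-r^2 + 2*r - 1) - 2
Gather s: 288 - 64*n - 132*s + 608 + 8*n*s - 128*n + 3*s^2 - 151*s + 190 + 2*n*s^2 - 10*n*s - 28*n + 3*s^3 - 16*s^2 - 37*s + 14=-220*n + 3*s^3 + s^2*(2*n - 13) + s*(-2*n - 320) + 1100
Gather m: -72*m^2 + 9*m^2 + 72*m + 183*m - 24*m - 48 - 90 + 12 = -63*m^2 + 231*m - 126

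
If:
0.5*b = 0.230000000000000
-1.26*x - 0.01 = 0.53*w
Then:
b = 0.46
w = -2.37735849056604*x - 0.0188679245283019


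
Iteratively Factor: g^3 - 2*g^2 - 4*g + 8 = (g - 2)*(g^2 - 4) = (g - 2)*(g + 2)*(g - 2)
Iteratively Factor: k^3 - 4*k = (k - 2)*(k^2 + 2*k) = k*(k - 2)*(k + 2)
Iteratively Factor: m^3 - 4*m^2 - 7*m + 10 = (m - 5)*(m^2 + m - 2) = (m - 5)*(m - 1)*(m + 2)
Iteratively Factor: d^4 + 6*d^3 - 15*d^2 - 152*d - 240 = (d + 4)*(d^3 + 2*d^2 - 23*d - 60) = (d + 4)^2*(d^2 - 2*d - 15) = (d + 3)*(d + 4)^2*(d - 5)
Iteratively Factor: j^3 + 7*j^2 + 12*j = (j + 3)*(j^2 + 4*j) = j*(j + 3)*(j + 4)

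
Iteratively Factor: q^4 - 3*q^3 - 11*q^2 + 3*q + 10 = (q - 5)*(q^3 + 2*q^2 - q - 2) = (q - 5)*(q + 1)*(q^2 + q - 2) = (q - 5)*(q - 1)*(q + 1)*(q + 2)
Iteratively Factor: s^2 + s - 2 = (s - 1)*(s + 2)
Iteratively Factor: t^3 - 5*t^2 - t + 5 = (t - 5)*(t^2 - 1) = (t - 5)*(t - 1)*(t + 1)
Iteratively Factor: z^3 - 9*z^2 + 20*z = (z - 5)*(z^2 - 4*z) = (z - 5)*(z - 4)*(z)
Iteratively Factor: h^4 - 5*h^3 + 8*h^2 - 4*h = (h)*(h^3 - 5*h^2 + 8*h - 4) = h*(h - 1)*(h^2 - 4*h + 4) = h*(h - 2)*(h - 1)*(h - 2)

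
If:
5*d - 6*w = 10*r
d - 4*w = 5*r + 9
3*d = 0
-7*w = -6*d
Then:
No Solution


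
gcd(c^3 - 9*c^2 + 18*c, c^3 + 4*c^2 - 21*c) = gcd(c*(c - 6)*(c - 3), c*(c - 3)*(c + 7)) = c^2 - 3*c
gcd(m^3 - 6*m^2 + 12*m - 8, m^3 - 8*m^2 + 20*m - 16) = m^2 - 4*m + 4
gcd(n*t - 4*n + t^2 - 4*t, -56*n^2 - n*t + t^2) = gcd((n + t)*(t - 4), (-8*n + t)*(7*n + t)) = 1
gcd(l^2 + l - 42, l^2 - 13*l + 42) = l - 6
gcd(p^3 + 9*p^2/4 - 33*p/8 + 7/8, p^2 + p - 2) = p - 1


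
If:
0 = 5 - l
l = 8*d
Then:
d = 5/8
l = 5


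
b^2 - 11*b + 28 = (b - 7)*(b - 4)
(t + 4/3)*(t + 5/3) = t^2 + 3*t + 20/9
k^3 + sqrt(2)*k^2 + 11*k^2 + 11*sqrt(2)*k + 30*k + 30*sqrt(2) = (k + 5)*(k + 6)*(k + sqrt(2))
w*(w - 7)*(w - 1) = w^3 - 8*w^2 + 7*w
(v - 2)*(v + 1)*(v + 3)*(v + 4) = v^4 + 6*v^3 + 3*v^2 - 26*v - 24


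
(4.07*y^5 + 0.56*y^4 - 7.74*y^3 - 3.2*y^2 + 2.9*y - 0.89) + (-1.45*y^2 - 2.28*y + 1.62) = 4.07*y^5 + 0.56*y^4 - 7.74*y^3 - 4.65*y^2 + 0.62*y + 0.73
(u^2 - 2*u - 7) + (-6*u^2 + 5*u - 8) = -5*u^2 + 3*u - 15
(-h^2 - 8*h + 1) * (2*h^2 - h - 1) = -2*h^4 - 15*h^3 + 11*h^2 + 7*h - 1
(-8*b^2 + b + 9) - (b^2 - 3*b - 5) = -9*b^2 + 4*b + 14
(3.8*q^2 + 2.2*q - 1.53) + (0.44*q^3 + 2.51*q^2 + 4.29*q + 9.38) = 0.44*q^3 + 6.31*q^2 + 6.49*q + 7.85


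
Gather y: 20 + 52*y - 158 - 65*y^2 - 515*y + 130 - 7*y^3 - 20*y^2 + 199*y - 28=-7*y^3 - 85*y^2 - 264*y - 36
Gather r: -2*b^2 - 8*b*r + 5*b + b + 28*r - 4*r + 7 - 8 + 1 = -2*b^2 + 6*b + r*(24 - 8*b)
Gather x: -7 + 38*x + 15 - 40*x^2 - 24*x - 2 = -40*x^2 + 14*x + 6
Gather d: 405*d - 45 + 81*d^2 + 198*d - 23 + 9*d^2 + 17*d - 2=90*d^2 + 620*d - 70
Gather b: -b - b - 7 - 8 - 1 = -2*b - 16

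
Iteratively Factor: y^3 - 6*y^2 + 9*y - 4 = (y - 1)*(y^2 - 5*y + 4) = (y - 1)^2*(y - 4)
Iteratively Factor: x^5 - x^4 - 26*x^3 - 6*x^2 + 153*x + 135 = (x - 3)*(x^4 + 2*x^3 - 20*x^2 - 66*x - 45) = (x - 5)*(x - 3)*(x^3 + 7*x^2 + 15*x + 9) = (x - 5)*(x - 3)*(x + 3)*(x^2 + 4*x + 3) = (x - 5)*(x - 3)*(x + 3)^2*(x + 1)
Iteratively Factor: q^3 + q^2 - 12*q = (q + 4)*(q^2 - 3*q) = (q - 3)*(q + 4)*(q)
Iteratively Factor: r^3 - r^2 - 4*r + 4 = (r - 1)*(r^2 - 4) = (r - 1)*(r + 2)*(r - 2)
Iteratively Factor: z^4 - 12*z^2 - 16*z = (z)*(z^3 - 12*z - 16) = z*(z + 2)*(z^2 - 2*z - 8) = z*(z + 2)^2*(z - 4)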